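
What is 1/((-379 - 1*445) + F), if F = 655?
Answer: -1/169 ≈ -0.0059172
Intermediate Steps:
1/((-379 - 1*445) + F) = 1/((-379 - 1*445) + 655) = 1/((-379 - 445) + 655) = 1/(-824 + 655) = 1/(-169) = -1/169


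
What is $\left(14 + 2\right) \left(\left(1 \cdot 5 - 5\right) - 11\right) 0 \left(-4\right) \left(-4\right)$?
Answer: $0$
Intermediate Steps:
$\left(14 + 2\right) \left(\left(1 \cdot 5 - 5\right) - 11\right) 0 \left(-4\right) \left(-4\right) = 16 \left(\left(5 - 5\right) - 11\right) 0 \left(-4\right) = 16 \left(0 - 11\right) 0 = 16 \left(-11\right) 0 = \left(-176\right) 0 = 0$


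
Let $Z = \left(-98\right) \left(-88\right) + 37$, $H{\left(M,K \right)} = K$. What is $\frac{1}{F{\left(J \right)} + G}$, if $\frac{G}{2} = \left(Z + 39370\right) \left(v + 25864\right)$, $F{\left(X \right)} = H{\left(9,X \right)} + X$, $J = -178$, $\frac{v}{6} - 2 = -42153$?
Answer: $- \frac{1}{21810108960} \approx -4.585 \cdot 10^{-11}$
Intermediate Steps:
$v = -252906$ ($v = 12 + 6 \left(-42153\right) = 12 - 252918 = -252906$)
$Z = 8661$ ($Z = 8624 + 37 = 8661$)
$F{\left(X \right)} = 2 X$ ($F{\left(X \right)} = X + X = 2 X$)
$G = -21810108604$ ($G = 2 \left(8661 + 39370\right) \left(-252906 + 25864\right) = 2 \cdot 48031 \left(-227042\right) = 2 \left(-10905054302\right) = -21810108604$)
$\frac{1}{F{\left(J \right)} + G} = \frac{1}{2 \left(-178\right) - 21810108604} = \frac{1}{-356 - 21810108604} = \frac{1}{-21810108960} = - \frac{1}{21810108960}$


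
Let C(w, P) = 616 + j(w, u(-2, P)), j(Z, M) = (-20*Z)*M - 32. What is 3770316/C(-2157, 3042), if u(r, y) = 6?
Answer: 85689/5896 ≈ 14.533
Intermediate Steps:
j(Z, M) = -32 - 20*M*Z (j(Z, M) = -20*M*Z - 32 = -32 - 20*M*Z)
C(w, P) = 584 - 120*w (C(w, P) = 616 + (-32 - 20*6*w) = 616 + (-32 - 120*w) = 584 - 120*w)
3770316/C(-2157, 3042) = 3770316/(584 - 120*(-2157)) = 3770316/(584 + 258840) = 3770316/259424 = 3770316*(1/259424) = 85689/5896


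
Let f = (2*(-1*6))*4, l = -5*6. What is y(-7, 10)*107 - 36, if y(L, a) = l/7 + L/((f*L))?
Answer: -166925/336 ≈ -496.80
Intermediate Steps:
l = -30
f = -48 (f = (2*(-6))*4 = -12*4 = -48)
y(L, a) = -1447/336 (y(L, a) = -30/7 + L/((-48*L)) = -30*⅐ + L*(-1/(48*L)) = -30/7 - 1/48 = -1447/336)
y(-7, 10)*107 - 36 = -1447/336*107 - 36 = -154829/336 - 36 = -166925/336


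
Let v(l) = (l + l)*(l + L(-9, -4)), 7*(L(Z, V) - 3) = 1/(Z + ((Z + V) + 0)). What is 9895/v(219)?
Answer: 761915/7486953 ≈ 0.10177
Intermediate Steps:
L(Z, V) = 3 + 1/(7*(V + 2*Z)) (L(Z, V) = 3 + 1/(7*(Z + ((Z + V) + 0))) = 3 + 1/(7*(Z + ((V + Z) + 0))) = 3 + 1/(7*(Z + (V + Z))) = 3 + 1/(7*(V + 2*Z)))
v(l) = 2*l*(461/154 + l) (v(l) = (l + l)*(l + (1 + 21*(-4) + 42*(-9))/(7*(-4 + 2*(-9)))) = (2*l)*(l + (1 - 84 - 378)/(7*(-4 - 18))) = (2*l)*(l + (⅐)*(-461)/(-22)) = (2*l)*(l + (⅐)*(-1/22)*(-461)) = (2*l)*(l + 461/154) = (2*l)*(461/154 + l) = 2*l*(461/154 + l))
9895/v(219) = 9895/(((1/77)*219*(461 + 154*219))) = 9895/(((1/77)*219*(461 + 33726))) = 9895/(((1/77)*219*34187)) = 9895/(7486953/77) = 9895*(77/7486953) = 761915/7486953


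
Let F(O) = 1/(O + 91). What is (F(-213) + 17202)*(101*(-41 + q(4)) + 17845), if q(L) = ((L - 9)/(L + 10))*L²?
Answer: 96420053992/427 ≈ 2.2581e+8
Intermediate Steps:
q(L) = L²*(-9 + L)/(10 + L) (q(L) = ((-9 + L)/(10 + L))*L² = L²*(-9 + L)/(10 + L))
F(O) = 1/(91 + O)
(F(-213) + 17202)*(101*(-41 + q(4)) + 17845) = (1/(91 - 213) + 17202)*(101*(-41 + 4²*(-9 + 4)/(10 + 4)) + 17845) = (1/(-122) + 17202)*(101*(-41 + 16*(-5)/14) + 17845) = (-1/122 + 17202)*(101*(-41 + 16*(1/14)*(-5)) + 17845) = 2098643*(101*(-41 - 40/7) + 17845)/122 = 2098643*(101*(-327/7) + 17845)/122 = 2098643*(-33027/7 + 17845)/122 = (2098643/122)*(91888/7) = 96420053992/427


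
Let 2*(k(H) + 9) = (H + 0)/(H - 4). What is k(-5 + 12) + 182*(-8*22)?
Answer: -192239/6 ≈ -32040.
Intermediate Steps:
k(H) = -9 + H/(2*(-4 + H)) (k(H) = -9 + ((H + 0)/(H - 4))/2 = -9 + (H/(-4 + H))/2 = -9 + H/(2*(-4 + H)))
k(-5 + 12) + 182*(-8*22) = (72 - 17*(-5 + 12))/(2*(-4 + (-5 + 12))) + 182*(-8*22) = (72 - 17*7)/(2*(-4 + 7)) + 182*(-176) = (½)*(72 - 119)/3 - 32032 = (½)*(⅓)*(-47) - 32032 = -47/6 - 32032 = -192239/6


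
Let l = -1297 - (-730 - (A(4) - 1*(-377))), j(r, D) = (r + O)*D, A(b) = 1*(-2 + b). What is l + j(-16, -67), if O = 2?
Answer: 750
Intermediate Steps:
A(b) = -2 + b
j(r, D) = D*(2 + r) (j(r, D) = (r + 2)*D = (2 + r)*D = D*(2 + r))
l = -188 (l = -1297 - (-730 - ((-2 + 4) - 1*(-377))) = -1297 - (-730 - (2 + 377)) = -1297 - (-730 - 1*379) = -1297 - (-730 - 379) = -1297 - 1*(-1109) = -1297 + 1109 = -188)
l + j(-16, -67) = -188 - 67*(2 - 16) = -188 - 67*(-14) = -188 + 938 = 750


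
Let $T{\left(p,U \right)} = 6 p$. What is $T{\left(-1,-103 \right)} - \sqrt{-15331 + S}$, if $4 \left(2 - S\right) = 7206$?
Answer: $-6 - \frac{i \sqrt{68522}}{2} \approx -6.0 - 130.88 i$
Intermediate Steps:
$S = - \frac{3599}{2}$ ($S = 2 - \frac{3603}{2} = - \frac{3599}{2} \approx -1799.5$)
$T{\left(-1,-103 \right)} - \sqrt{-15331 + S} = 6 \left(-1\right) - \sqrt{-15331 - \frac{3599}{2}} = -6 - \sqrt{- \frac{34261}{2}} = -6 - \frac{i \sqrt{68522}}{2}$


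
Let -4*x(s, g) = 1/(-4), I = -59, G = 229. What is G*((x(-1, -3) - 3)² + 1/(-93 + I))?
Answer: 9604031/4864 ≈ 1974.5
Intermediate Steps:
x(s, g) = 1/16 (x(s, g) = -¼/(-4) = -¼*(-¼) = 1/16)
G*((x(-1, -3) - 3)² + 1/(-93 + I)) = 229*((1/16 - 3)² + 1/(-93 - 59)) = 229*((-47/16)² + 1/(-152)) = 229*(2209/256 - 1/152) = 229*(41939/4864) = 9604031/4864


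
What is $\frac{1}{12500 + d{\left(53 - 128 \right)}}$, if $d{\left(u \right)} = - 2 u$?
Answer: $\frac{1}{12650} \approx 7.9051 \cdot 10^{-5}$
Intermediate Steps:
$\frac{1}{12500 + d{\left(53 - 128 \right)}} = \frac{1}{12500 - 2 \left(53 - 128\right)} = \frac{1}{12500 - -150} = \frac{1}{12500 + 150} = \frac{1}{12650}$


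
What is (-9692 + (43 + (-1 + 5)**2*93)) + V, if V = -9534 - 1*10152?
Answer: -27847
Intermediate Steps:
V = -19686 (V = -9534 - 10152 = -19686)
(-9692 + (43 + (-1 + 5)**2*93)) + V = (-9692 + (43 + (-1 + 5)**2*93)) - 19686 = (-9692 + (43 + 4**2*93)) - 19686 = (-9692 + (43 + 16*93)) - 19686 = (-9692 + (43 + 1488)) - 19686 = (-9692 + 1531) - 19686 = -8161 - 19686 = -27847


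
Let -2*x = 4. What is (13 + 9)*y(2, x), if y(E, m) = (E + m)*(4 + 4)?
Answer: 0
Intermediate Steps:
x = -2 (x = -½*4 = -2)
y(E, m) = 8*E + 8*m (y(E, m) = (E + m)*8 = 8*E + 8*m)
(13 + 9)*y(2, x) = (13 + 9)*(8*2 + 8*(-2)) = 22*(16 - 16) = 22*0 = 0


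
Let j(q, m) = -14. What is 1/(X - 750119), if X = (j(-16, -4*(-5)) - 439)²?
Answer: -1/544910 ≈ -1.8352e-6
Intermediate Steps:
X = 205209 (X = (-14 - 439)² = (-453)² = 205209)
1/(X - 750119) = 1/(205209 - 750119) = 1/(-544910) = -1/544910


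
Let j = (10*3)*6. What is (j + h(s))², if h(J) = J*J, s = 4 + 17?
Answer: 385641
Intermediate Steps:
s = 21
h(J) = J²
j = 180 (j = 30*6 = 180)
(j + h(s))² = (180 + 21²)² = (180 + 441)² = 621² = 385641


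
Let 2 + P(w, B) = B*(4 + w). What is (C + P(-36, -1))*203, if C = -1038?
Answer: -204624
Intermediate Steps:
P(w, B) = -2 + B*(4 + w)
(C + P(-36, -1))*203 = (-1038 + (-2 + 4*(-1) - 1*(-36)))*203 = (-1038 + (-2 - 4 + 36))*203 = (-1038 + 30)*203 = -1008*203 = -204624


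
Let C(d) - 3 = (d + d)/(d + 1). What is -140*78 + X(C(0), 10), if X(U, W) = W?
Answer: -10910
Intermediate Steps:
C(d) = 3 + 2*d/(1 + d) (C(d) = 3 + (d + d)/(d + 1) = 3 + (2*d)/(1 + d) = 3 + 2*d/(1 + d))
-140*78 + X(C(0), 10) = -140*78 + 10 = -10920 + 10 = -10910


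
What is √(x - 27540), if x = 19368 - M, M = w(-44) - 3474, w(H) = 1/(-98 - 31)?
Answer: I*√78179289/129 ≈ 68.542*I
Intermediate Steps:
w(H) = -1/129 (w(H) = 1/(-129) = -1/129)
M = -448147/129 (M = -1/129 - 3474 = -448147/129 ≈ -3474.0)
x = 2946619/129 (x = 19368 - 1*(-448147/129) = 19368 + 448147/129 = 2946619/129 ≈ 22842.)
√(x - 27540) = √(2946619/129 - 27540) = √(-606041/129) = I*√78179289/129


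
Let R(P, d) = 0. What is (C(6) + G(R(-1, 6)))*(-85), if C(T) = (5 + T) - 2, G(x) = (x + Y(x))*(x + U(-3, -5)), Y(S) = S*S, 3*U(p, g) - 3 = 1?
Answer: -765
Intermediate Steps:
U(p, g) = 4/3 (U(p, g) = 1 + (⅓)*1 = 1 + ⅓ = 4/3)
Y(S) = S²
G(x) = (4/3 + x)*(x + x²) (G(x) = (x + x²)*(x + 4/3) = (x + x²)*(4/3 + x) = (4/3 + x)*(x + x²))
C(T) = 3 + T
(C(6) + G(R(-1, 6)))*(-85) = ((3 + 6) + (⅓)*0*(4 + 3*0² + 7*0))*(-85) = (9 + (⅓)*0*(4 + 3*0 + 0))*(-85) = (9 + (⅓)*0*(4 + 0 + 0))*(-85) = (9 + (⅓)*0*4)*(-85) = (9 + 0)*(-85) = 9*(-85) = -765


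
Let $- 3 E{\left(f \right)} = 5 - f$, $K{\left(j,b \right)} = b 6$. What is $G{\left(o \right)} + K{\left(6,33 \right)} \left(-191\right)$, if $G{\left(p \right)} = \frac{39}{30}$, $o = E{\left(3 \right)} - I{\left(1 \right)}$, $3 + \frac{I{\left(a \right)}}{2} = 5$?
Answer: $- \frac{378167}{10} \approx -37817.0$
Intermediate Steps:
$K{\left(j,b \right)} = 6 b$
$I{\left(a \right)} = 4$ ($I{\left(a \right)} = -6 + 2 \cdot 5 = -6 + 10 = 4$)
$E{\left(f \right)} = - \frac{5}{3} + \frac{f}{3}$ ($E{\left(f \right)} = - \frac{5 - f}{3} = - \frac{5}{3} + \frac{f}{3}$)
$o = - \frac{14}{3}$ ($o = \left(- \frac{5}{3} + \frac{1}{3} \cdot 3\right) - 4 = \left(- \frac{5}{3} + 1\right) - 4 = - \frac{2}{3} - 4 = - \frac{14}{3} \approx -4.6667$)
$G{\left(p \right)} = \frac{13}{10}$ ($G{\left(p \right)} = 39 \cdot \frac{1}{30} = \frac{13}{10}$)
$G{\left(o \right)} + K{\left(6,33 \right)} \left(-191\right) = \frac{13}{10} + 6 \cdot 33 \left(-191\right) = \frac{13}{10} + 198 \left(-191\right) = \frac{13}{10} - 37818 = - \frac{378167}{10}$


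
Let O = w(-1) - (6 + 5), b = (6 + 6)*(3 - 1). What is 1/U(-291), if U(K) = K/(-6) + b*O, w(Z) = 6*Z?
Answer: -2/719 ≈ -0.0027816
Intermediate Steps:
b = 24 (b = 12*2 = 24)
O = -17 (O = 6*(-1) - (6 + 5) = -6 - 1*11 = -6 - 11 = -17)
U(K) = -408 - K/6 (U(K) = K/(-6) + 24*(-17) = K*(-⅙) - 408 = -K/6 - 408 = -408 - K/6)
1/U(-291) = 1/(-408 - ⅙*(-291)) = 1/(-408 + 97/2) = 1/(-719/2) = -2/719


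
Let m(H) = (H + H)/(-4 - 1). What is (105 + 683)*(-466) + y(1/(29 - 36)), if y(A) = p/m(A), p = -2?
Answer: -367243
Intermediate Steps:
m(H) = -2*H/5 (m(H) = (2*H)/(-5) = (2*H)*(-⅕) = -2*H/5)
y(A) = 5/A (y(A) = -2*(-5/(2*A)) = -(-5)/A = 5/A)
(105 + 683)*(-466) + y(1/(29 - 36)) = (105 + 683)*(-466) + 5/(1/(29 - 36)) = 788*(-466) + 5/(1/(-7)) = -367208 + 5/(-⅐) = -367208 + 5*(-7) = -367208 - 35 = -367243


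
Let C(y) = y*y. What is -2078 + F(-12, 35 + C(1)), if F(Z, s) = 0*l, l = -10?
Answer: -2078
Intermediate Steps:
C(y) = y²
F(Z, s) = 0 (F(Z, s) = 0*(-10) = 0)
-2078 + F(-12, 35 + C(1)) = -2078 + 0 = -2078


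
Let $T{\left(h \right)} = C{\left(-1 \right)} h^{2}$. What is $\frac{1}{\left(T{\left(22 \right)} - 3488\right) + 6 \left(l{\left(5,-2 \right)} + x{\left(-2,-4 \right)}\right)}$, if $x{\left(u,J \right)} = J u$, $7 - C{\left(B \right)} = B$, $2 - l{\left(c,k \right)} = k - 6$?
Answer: $\frac{1}{492} \approx 0.0020325$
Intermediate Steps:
$l{\left(c,k \right)} = 8 - k$ ($l{\left(c,k \right)} = 2 - \left(k - 6\right) = 2 - \left(-6 + k\right) = 8 - k$)
$C{\left(B \right)} = 7 - B$
$T{\left(h \right)} = 8 h^{2}$ ($T{\left(h \right)} = \left(7 - -1\right) h^{2} = \left(7 + 1\right) h^{2} = 8 h^{2}$)
$\frac{1}{\left(T{\left(22 \right)} - 3488\right) + 6 \left(l{\left(5,-2 \right)} + x{\left(-2,-4 \right)}\right)} = \frac{1}{\left(8 \cdot 22^{2} - 3488\right) + 6 \left(\left(8 - -2\right) - -8\right)} = \frac{1}{\left(8 \cdot 484 - 3488\right) + 6 \left(\left(8 + 2\right) + 8\right)} = \frac{1}{\left(3872 - 3488\right) + 6 \left(10 + 8\right)} = \frac{1}{384 + 6 \cdot 18} = \frac{1}{384 + 108} = \frac{1}{492}$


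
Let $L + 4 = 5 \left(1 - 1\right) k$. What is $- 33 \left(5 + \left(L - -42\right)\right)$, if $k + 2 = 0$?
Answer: $-1419$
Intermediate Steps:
$k = -2$ ($k = -2 + 0 = -2$)
$L = -4$ ($L = -4 + 5 \left(1 - 1\right) \left(-2\right) = -4 + 5 \cdot 0 \left(-2\right) = -4 + 0 \left(-2\right) = -4 + 0 = -4$)
$- 33 \left(5 + \left(L - -42\right)\right) = - 33 \left(5 - -38\right) = - 33 \left(5 + \left(-4 + 42\right)\right) = - 33 \left(5 + 38\right) = \left(-33\right) 43 = -1419$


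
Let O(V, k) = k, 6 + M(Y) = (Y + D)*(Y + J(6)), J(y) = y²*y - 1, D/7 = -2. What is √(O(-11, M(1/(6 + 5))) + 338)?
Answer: I*√321826/11 ≈ 51.572*I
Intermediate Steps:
D = -14 (D = 7*(-2) = -14)
J(y) = -1 + y³ (J(y) = y³ - 1 = -1 + y³)
M(Y) = -6 + (-14 + Y)*(215 + Y) (M(Y) = -6 + (Y - 14)*(Y + (-1 + 6³)) = -6 + (-14 + Y)*(Y + (-1 + 216)) = -6 + (-14 + Y)*(Y + 215) = -6 + (-14 + Y)*(215 + Y))
√(O(-11, M(1/(6 + 5))) + 338) = √((-3016 + (1/(6 + 5))² + 201/(6 + 5)) + 338) = √((-3016 + (1/11)² + 201/11) + 338) = √((-3016 + (1/11)² + 201*(1/11)) + 338) = √((-3016 + 1/121 + 201/11) + 338) = √(-362724/121 + 338) = √(-321826/121) = I*√321826/11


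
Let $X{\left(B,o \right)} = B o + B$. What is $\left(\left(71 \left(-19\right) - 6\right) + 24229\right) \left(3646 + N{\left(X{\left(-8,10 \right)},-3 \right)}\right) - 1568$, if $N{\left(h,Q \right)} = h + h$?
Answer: $79371212$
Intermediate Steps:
$X{\left(B,o \right)} = B + B o$
$N{\left(h,Q \right)} = 2 h$
$\left(\left(71 \left(-19\right) - 6\right) + 24229\right) \left(3646 + N{\left(X{\left(-8,10 \right)},-3 \right)}\right) - 1568 = \left(\left(71 \left(-19\right) - 6\right) + 24229\right) \left(3646 + 2 \left(- 8 \left(1 + 10\right)\right)\right) - 1568 = \left(\left(-1349 - 6\right) + 24229\right) \left(3646 + 2 \left(\left(-8\right) 11\right)\right) - 1568 = \left(-1355 + 24229\right) \left(3646 + 2 \left(-88\right)\right) - 1568 = 22874 \left(3646 - 176\right) - 1568 = 22874 \cdot 3470 - 1568 = 79372780 - 1568 = 79371212$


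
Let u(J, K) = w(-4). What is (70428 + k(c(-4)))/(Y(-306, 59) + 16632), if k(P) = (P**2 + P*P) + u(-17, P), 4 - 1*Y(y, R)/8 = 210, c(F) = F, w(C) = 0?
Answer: 17615/3746 ≈ 4.7023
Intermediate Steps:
u(J, K) = 0
Y(y, R) = -1648 (Y(y, R) = 32 - 8*210 = 32 - 1680 = -1648)
k(P) = 2*P**2 (k(P) = (P**2 + P*P) + 0 = (P**2 + P**2) + 0 = 2*P**2 + 0 = 2*P**2)
(70428 + k(c(-4)))/(Y(-306, 59) + 16632) = (70428 + 2*(-4)**2)/(-1648 + 16632) = (70428 + 2*16)/14984 = (70428 + 32)*(1/14984) = 70460*(1/14984) = 17615/3746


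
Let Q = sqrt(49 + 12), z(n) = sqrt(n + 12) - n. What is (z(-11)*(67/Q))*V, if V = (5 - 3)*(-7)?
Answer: -11256*sqrt(61)/61 ≈ -1441.2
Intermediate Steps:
z(n) = sqrt(12 + n) - n
Q = sqrt(61) ≈ 7.8102
V = -14 (V = 2*(-7) = -14)
(z(-11)*(67/Q))*V = ((sqrt(12 - 11) - 1*(-11))*(67/(sqrt(61))))*(-14) = ((sqrt(1) + 11)*(67*(sqrt(61)/61)))*(-14) = ((1 + 11)*(67*sqrt(61)/61))*(-14) = (12*(67*sqrt(61)/61))*(-14) = (804*sqrt(61)/61)*(-14) = -11256*sqrt(61)/61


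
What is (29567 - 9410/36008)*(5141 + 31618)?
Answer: 19567534816317/18004 ≈ 1.0868e+9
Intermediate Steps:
(29567 - 9410/36008)*(5141 + 31618) = (29567 - 9410*1/36008)*36759 = (29567 - 4705/18004)*36759 = (532319563/18004)*36759 = 19567534816317/18004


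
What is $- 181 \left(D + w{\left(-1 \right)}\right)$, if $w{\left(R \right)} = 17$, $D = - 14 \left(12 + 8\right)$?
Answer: $47603$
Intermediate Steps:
$D = -280$ ($D = \left(-14\right) 20 = -280$)
$- 181 \left(D + w{\left(-1 \right)}\right) = - 181 \left(-280 + 17\right) = \left(-181\right) \left(-263\right) = 47603$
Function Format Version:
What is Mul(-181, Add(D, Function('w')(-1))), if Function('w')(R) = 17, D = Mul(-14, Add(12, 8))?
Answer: 47603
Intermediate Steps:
D = -280 (D = Mul(-14, 20) = -280)
Mul(-181, Add(D, Function('w')(-1))) = Mul(-181, Add(-280, 17)) = Mul(-181, -263) = 47603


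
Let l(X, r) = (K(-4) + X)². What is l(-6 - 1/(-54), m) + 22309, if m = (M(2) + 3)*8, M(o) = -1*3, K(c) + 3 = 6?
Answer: 65078965/2916 ≈ 22318.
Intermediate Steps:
K(c) = 3 (K(c) = -3 + 6 = 3)
M(o) = -3
m = 0 (m = (-3 + 3)*8 = 0*8 = 0)
l(X, r) = (3 + X)²
l(-6 - 1/(-54), m) + 22309 = (3 + (-6 - 1/(-54)))² + 22309 = (3 + (-6 - 1*(-1/54)))² + 22309 = (3 + (-6 + 1/54))² + 22309 = (3 - 323/54)² + 22309 = (-161/54)² + 22309 = 25921/2916 + 22309 = 65078965/2916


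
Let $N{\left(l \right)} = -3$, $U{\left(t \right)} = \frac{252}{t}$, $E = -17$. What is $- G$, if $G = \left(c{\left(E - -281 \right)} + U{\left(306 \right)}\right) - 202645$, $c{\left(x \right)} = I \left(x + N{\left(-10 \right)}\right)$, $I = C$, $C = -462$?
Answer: $\frac{5494845}{17} \approx 3.2323 \cdot 10^{5}$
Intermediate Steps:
$I = -462$
$c{\left(x \right)} = 1386 - 462 x$ ($c{\left(x \right)} = - 462 \left(x - 3\right) = - 462 \left(-3 + x\right) = 1386 - 462 x$)
$G = - \frac{5494845}{17}$ ($G = \left(\left(1386 - 462 \left(-17 - -281\right)\right) + \frac{252}{306}\right) - 202645 = \left(\left(1386 - 462 \left(-17 + 281\right)\right) + 252 \cdot \frac{1}{306}\right) - 202645 = \left(\left(1386 - 121968\right) + \frac{14}{17}\right) - 202645 = \left(-120582 + \frac{14}{17}\right) - 202645 = - \frac{2049880}{17} - 202645 = - \frac{5494845}{17} \approx -3.2323 \cdot 10^{5}$)
$- G = \left(-1\right) \left(- \frac{5494845}{17}\right) = \frac{5494845}{17}$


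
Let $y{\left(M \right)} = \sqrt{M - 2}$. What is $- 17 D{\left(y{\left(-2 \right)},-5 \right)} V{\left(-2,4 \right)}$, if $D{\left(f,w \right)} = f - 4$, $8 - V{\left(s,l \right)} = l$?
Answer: $272 - 136 i \approx 272.0 - 136.0 i$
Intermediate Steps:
$V{\left(s,l \right)} = 8 - l$
$y{\left(M \right)} = \sqrt{-2 + M}$
$D{\left(f,w \right)} = -4 + f$
$- 17 D{\left(y{\left(-2 \right)},-5 \right)} V{\left(-2,4 \right)} = - 17 \left(-4 + \sqrt{-2 - 2}\right) \left(8 - 4\right) = - 17 \left(-4 + \sqrt{-4}\right) \left(8 - 4\right) = - 17 \left(-4 + 2 i\right) 4 = \left(68 - 34 i\right) 4 = 272 - 136 i$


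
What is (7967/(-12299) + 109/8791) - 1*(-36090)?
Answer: 3902000472504/108120509 ≈ 36089.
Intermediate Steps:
(7967/(-12299) + 109/8791) - 1*(-36090) = (7967*(-1/12299) + 109*(1/8791)) + 36090 = (-7967/12299 + 109/8791) + 36090 = -68697306/108120509 + 36090 = 3902000472504/108120509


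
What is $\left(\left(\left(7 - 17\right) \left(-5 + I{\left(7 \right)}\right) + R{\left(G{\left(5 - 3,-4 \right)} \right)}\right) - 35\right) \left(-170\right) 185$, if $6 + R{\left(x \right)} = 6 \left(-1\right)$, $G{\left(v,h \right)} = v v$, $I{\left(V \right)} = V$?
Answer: $2107150$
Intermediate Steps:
$G{\left(v,h \right)} = v^{2}$
$R{\left(x \right)} = -12$ ($R{\left(x \right)} = -6 + 6 \left(-1\right) = -6 - 6 = -12$)
$\left(\left(\left(7 - 17\right) \left(-5 + I{\left(7 \right)}\right) + R{\left(G{\left(5 - 3,-4 \right)} \right)}\right) - 35\right) \left(-170\right) 185 = \left(\left(\left(7 - 17\right) \left(-5 + 7\right) - 12\right) - 35\right) \left(-170\right) 185 = \left(\left(\left(-10\right) 2 - 12\right) - 35\right) \left(-170\right) 185 = \left(\left(-20 - 12\right) - 35\right) \left(-170\right) 185 = \left(-32 - 35\right) \left(-170\right) 185 = \left(-67\right) \left(-170\right) 185 = 11390 \cdot 185 = 2107150$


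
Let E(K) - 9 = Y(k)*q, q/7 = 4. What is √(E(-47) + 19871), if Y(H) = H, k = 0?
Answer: 2*√4970 ≈ 141.00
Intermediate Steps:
q = 28 (q = 7*4 = 28)
E(K) = 9 (E(K) = 9 + 0*28 = 9 + 0 = 9)
√(E(-47) + 19871) = √(9 + 19871) = √19880 = 2*√4970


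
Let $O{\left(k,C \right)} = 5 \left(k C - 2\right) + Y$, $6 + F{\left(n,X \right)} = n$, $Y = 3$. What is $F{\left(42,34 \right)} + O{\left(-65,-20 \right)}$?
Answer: $6529$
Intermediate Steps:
$F{\left(n,X \right)} = -6 + n$
$O{\left(k,C \right)} = -7 + 5 C k$ ($O{\left(k,C \right)} = 5 \left(k C - 2\right) + 3 = 5 \left(C k - 2\right) + 3 = 5 \left(-2 + C k\right) + 3 = \left(-10 + 5 C k\right) + 3 = -7 + 5 C k$)
$F{\left(42,34 \right)} + O{\left(-65,-20 \right)} = \left(-6 + 42\right) - \left(7 + 100 \left(-65\right)\right) = 36 + \left(-7 + 6500\right) = 36 + 6493 = 6529$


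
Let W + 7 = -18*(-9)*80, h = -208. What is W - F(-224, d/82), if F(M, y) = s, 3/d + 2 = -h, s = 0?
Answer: 12953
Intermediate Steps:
d = 3/206 (d = 3/(-2 - 1*(-208)) = 3/(-2 + 208) = 3/206 ≈ 0.014563)
F(M, y) = 0
W = 12953 (W = -7 - 18*(-9)*80 = -7 + 162*80 = -7 + 12960 = 12953)
W - F(-224, d/82) = 12953 - 1*0 = 12953 + 0 = 12953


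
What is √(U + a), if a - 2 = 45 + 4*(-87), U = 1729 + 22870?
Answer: √24298 ≈ 155.88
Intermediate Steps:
U = 24599
a = -301 (a = 2 + (45 + 4*(-87)) = 2 + (45 - 348) = 2 - 303 = -301)
√(U + a) = √(24599 - 301) = √24298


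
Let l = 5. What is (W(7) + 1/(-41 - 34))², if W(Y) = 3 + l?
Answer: 358801/5625 ≈ 63.787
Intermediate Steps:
W(Y) = 8 (W(Y) = 3 + 5 = 8)
(W(7) + 1/(-41 - 34))² = (8 + 1/(-41 - 34))² = (8 + 1/(-75))² = (8 - 1/75)² = (599/75)² = 358801/5625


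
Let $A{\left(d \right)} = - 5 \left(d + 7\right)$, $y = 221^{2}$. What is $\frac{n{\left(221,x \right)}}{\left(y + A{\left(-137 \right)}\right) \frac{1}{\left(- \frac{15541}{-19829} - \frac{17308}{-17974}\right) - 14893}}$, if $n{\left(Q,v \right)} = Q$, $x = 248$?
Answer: $- \frac{45112378661102}{678419669961} \approx -66.496$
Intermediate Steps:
$y = 48841$
$A{\left(d \right)} = -35 - 5 d$ ($A{\left(d \right)} = - 5 \left(7 + d\right) = -35 - 5 d$)
$\frac{n{\left(221,x \right)}}{\left(y + A{\left(-137 \right)}\right) \frac{1}{\left(- \frac{15541}{-19829} - \frac{17308}{-17974}\right) - 14893}} = \frac{221}{\left(48841 - -650\right) \frac{1}{\left(- \frac{15541}{-19829} - \frac{17308}{-17974}\right) - 14893}} = \frac{221}{\left(48841 + \left(-35 + 685\right)\right) \frac{1}{\left(\left(-15541\right) \left(- \frac{1}{19829}\right) - - \frac{8654}{8987}\right) - 14893}} = \frac{221}{\left(48841 + 650\right) \frac{1}{\left(\frac{15541}{19829} + \frac{8654}{8987}\right) - 14893}} = \frac{221}{49491 \frac{1}{\frac{311267133}{178203223} - 14893}} = \frac{221}{49491 \frac{1}{- \frac{2653669333006}{178203223}}} = \frac{221}{49491 \left(- \frac{178203223}{2653669333006}\right)} = \frac{221}{- \frac{8819455709493}{2653669333006}} = 221 \left(- \frac{2653669333006}{8819455709493}\right) = - \frac{45112378661102}{678419669961}$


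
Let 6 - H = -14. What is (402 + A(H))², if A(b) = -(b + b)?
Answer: 131044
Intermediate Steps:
H = 20 (H = 6 - 1*(-14) = 6 + 14 = 20)
A(b) = -2*b
(402 + A(H))² = (402 - 2*20)² = (402 - 40)² = 362² = 131044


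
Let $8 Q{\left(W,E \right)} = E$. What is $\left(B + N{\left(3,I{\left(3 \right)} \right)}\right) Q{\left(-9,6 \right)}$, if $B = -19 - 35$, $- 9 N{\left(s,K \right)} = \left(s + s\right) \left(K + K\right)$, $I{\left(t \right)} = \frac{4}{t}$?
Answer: $- \frac{251}{6} \approx -41.833$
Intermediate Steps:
$Q{\left(W,E \right)} = \frac{E}{8}$
$N{\left(s,K \right)} = - \frac{4 K s}{9}$ ($N{\left(s,K \right)} = - \frac{\left(s + s\right) \left(K + K\right)}{9} = - \frac{2 s 2 K}{9} = - \frac{4 K s}{9}$)
$B = -54$
$\left(B + N{\left(3,I{\left(3 \right)} \right)}\right) Q{\left(-9,6 \right)} = \left(-54 - \frac{4}{9} \cdot \frac{4}{3} \cdot 3\right) \frac{1}{8} \cdot 6 = \left(-54 - \frac{4}{9} \cdot 4 \cdot \frac{1}{3} \cdot 3\right) \frac{3}{4} = \left(-54 - \frac{16}{27} \cdot 3\right) \frac{3}{4} = \left(-54 - \frac{16}{9}\right) \frac{3}{4} = \left(- \frac{502}{9}\right) \frac{3}{4} = - \frac{251}{6}$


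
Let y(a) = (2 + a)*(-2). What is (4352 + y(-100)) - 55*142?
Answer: -3262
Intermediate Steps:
y(a) = -4 - 2*a
(4352 + y(-100)) - 55*142 = (4352 + (-4 - 2*(-100))) - 55*142 = (4352 + (-4 + 200)) - 7810 = (4352 + 196) - 7810 = 4548 - 7810 = -3262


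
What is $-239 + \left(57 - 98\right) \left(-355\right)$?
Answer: $14316$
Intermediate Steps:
$-239 + \left(57 - 98\right) \left(-355\right) = -239 - -14555 = -239 + 14555 = 14316$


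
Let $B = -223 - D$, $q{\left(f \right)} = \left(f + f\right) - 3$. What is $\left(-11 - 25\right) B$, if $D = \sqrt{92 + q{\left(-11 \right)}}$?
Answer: $8028 + 36 \sqrt{67} \approx 8322.7$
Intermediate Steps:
$q{\left(f \right)} = -3 + 2 f$ ($q{\left(f \right)} = 2 f - 3 = -3 + 2 f$)
$D = \sqrt{67}$ ($D = \sqrt{92 + \left(-3 + 2 \left(-11\right)\right)} = \sqrt{92 - 25} = \sqrt{67} \approx 8.1853$)
$B = -223 - \sqrt{67} \approx -231.19$
$\left(-11 - 25\right) B = \left(-11 - 25\right) \left(-223 - \sqrt{67}\right) = - 36 \left(-223 - \sqrt{67}\right) = 8028 + 36 \sqrt{67}$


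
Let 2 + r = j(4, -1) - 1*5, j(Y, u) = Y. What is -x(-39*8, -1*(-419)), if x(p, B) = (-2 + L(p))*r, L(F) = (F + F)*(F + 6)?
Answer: 572826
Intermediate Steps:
L(F) = 2*F*(6 + F) (L(F) = (2*F)*(6 + F) = 2*F*(6 + F))
r = -3 (r = -2 + (4 - 1*5) = -2 + (4 - 5) = -2 - 1 = -3)
x(p, B) = 6 - 6*p*(6 + p) (x(p, B) = (-2 + 2*p*(6 + p))*(-3) = 6 - 6*p*(6 + p))
-x(-39*8, -1*(-419)) = -(6 - 6*(-39*8)*(6 - 39*8)) = -(6 - 6*(-312)*(6 - 312)) = -(6 - 6*(-312)*(-306)) = -(6 - 572832) = -1*(-572826) = 572826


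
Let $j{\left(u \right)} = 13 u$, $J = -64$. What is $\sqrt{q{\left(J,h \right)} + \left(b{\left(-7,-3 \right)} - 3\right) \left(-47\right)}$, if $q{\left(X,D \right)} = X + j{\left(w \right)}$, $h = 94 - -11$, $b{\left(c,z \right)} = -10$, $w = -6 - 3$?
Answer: $\sqrt{430} \approx 20.736$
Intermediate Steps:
$w = -9$ ($w = -6 - 3 = -9$)
$h = 105$ ($h = 94 + 11 = 105$)
$q{\left(X,D \right)} = -117 + X$ ($q{\left(X,D \right)} = X + 13 \left(-9\right) = X - 117 = -117 + X$)
$\sqrt{q{\left(J,h \right)} + \left(b{\left(-7,-3 \right)} - 3\right) \left(-47\right)} = \sqrt{\left(-117 - 64\right) + \left(-10 - 3\right) \left(-47\right)} = \sqrt{-181 - -611} = \sqrt{-181 + 611} = \sqrt{430}$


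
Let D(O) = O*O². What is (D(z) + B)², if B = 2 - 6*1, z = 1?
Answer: 9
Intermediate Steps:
B = -4 (B = 2 - 6 = -4)
D(O) = O³
(D(z) + B)² = (1³ - 4)² = (1 - 4)² = (-3)² = 9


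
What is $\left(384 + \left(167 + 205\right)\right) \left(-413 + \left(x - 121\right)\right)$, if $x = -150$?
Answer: $-517104$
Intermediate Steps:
$\left(384 + \left(167 + 205\right)\right) \left(-413 + \left(x - 121\right)\right) = \left(384 + \left(167 + 205\right)\right) \left(-413 - 271\right) = \left(384 + 372\right) \left(-413 - 271\right) = 756 \left(-684\right) = -517104$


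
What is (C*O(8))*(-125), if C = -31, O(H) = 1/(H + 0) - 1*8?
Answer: -244125/8 ≈ -30516.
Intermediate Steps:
O(H) = -8 + 1/H (O(H) = 1/H - 8 = -8 + 1/H)
(C*O(8))*(-125) = -31*(-8 + 1/8)*(-125) = -31*(-63/8)*(-125) = (1953/8)*(-125) = -244125/8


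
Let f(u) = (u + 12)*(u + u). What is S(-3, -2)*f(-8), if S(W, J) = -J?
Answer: -128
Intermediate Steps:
f(u) = 2*u*(12 + u) (f(u) = (12 + u)*(2*u) = 2*u*(12 + u))
S(-3, -2)*f(-8) = (-1*(-2))*(2*(-8)*(12 - 8)) = 2*(2*(-8)*4) = 2*(-64) = -128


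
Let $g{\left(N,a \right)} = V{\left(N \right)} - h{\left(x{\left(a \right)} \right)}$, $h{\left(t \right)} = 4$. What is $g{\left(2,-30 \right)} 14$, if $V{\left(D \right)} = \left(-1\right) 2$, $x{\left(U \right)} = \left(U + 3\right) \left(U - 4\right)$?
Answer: $-84$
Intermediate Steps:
$x{\left(U \right)} = \left(-4 + U\right) \left(3 + U\right)$ ($x{\left(U \right)} = \left(3 + U\right) \left(-4 + U\right) = \left(-4 + U\right) \left(3 + U\right)$)
$V{\left(D \right)} = -2$
$g{\left(N,a \right)} = -6$ ($g{\left(N,a \right)} = -2 - 4 = -6$)
$g{\left(2,-30 \right)} 14 = \left(-6\right) 14 = -84$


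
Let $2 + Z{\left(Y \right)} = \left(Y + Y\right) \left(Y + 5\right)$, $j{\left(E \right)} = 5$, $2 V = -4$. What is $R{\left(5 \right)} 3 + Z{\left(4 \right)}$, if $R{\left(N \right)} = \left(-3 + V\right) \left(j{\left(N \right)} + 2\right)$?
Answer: $-35$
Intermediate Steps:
$V = -2$ ($V = \frac{1}{2} \left(-4\right) = -2$)
$Z{\left(Y \right)} = -2 + 2 Y \left(5 + Y\right)$ ($Z{\left(Y \right)} = -2 + \left(Y + Y\right) \left(Y + 5\right) = -2 + 2 Y \left(5 + Y\right)$)
$R{\left(N \right)} = -35$ ($R{\left(N \right)} = \left(-3 - 2\right) \left(5 + 2\right) = \left(-5\right) 7 = -35$)
$R{\left(5 \right)} 3 + Z{\left(4 \right)} = \left(-35\right) 3 + \left(-2 + 2 \cdot 4^{2} + 10 \cdot 4\right) = -105 + \left(-2 + 2 \cdot 16 + 40\right) = -105 + \left(-2 + 32 + 40\right) = -105 + 70 = -35$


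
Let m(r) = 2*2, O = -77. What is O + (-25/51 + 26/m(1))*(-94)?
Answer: -32738/51 ≈ -641.92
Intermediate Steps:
m(r) = 4
O + (-25/51 + 26/m(1))*(-94) = -77 + (-25/51 + 26/4)*(-94) = -77 + (-25*1/51 + 26*(¼))*(-94) = -77 + (-25/51 + 13/2)*(-94) = -77 + (613/102)*(-94) = -77 - 28811/51 = -32738/51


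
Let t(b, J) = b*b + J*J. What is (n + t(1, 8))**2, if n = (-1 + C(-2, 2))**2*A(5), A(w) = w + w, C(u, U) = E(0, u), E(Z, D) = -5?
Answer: 180625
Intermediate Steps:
t(b, J) = J**2 + b**2 (t(b, J) = b**2 + J**2 = J**2 + b**2)
C(u, U) = -5
A(w) = 2*w
n = 360 (n = (-1 - 5)**2*(2*5) = (-6)**2*10 = 36*10 = 360)
(n + t(1, 8))**2 = (360 + (8**2 + 1**2))**2 = (360 + (64 + 1))**2 = (360 + 65)**2 = 425**2 = 180625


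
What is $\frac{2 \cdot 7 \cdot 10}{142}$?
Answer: $\frac{70}{71} \approx 0.98592$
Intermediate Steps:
$\frac{2 \cdot 7 \cdot 10}{142} = 14 \cdot 10 \cdot \frac{1}{142} = 140 \cdot \frac{1}{142} = \frac{70}{71}$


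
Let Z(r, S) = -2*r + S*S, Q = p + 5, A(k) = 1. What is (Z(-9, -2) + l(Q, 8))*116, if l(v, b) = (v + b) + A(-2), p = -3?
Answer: 3828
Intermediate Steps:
Q = 2 (Q = -3 + 5 = 2)
l(v, b) = 1 + b + v (l(v, b) = (v + b) + 1 = (b + v) + 1 = 1 + b + v)
Z(r, S) = S² - 2*r (Z(r, S) = -2*r + S² = S² - 2*r)
(Z(-9, -2) + l(Q, 8))*116 = (((-2)² - 2*(-9)) + (1 + 8 + 2))*116 = ((4 + 18) + 11)*116 = (22 + 11)*116 = 33*116 = 3828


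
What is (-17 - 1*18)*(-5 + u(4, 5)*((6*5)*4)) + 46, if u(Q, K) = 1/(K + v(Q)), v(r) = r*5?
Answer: 53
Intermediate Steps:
v(r) = 5*r
u(Q, K) = 1/(K + 5*Q)
(-17 - 1*18)*(-5 + u(4, 5)*((6*5)*4)) + 46 = (-17 - 1*18)*(-5 + ((6*5)*4)/(5 + 5*4)) + 46 = (-17 - 18)*(-5 + (30*4)/(5 + 20)) + 46 = -35*(-5 + 120/25) + 46 = -35*(-5 + (1/25)*120) + 46 = -35*(-5 + 24/5) + 46 = -35*(-⅕) + 46 = 7 + 46 = 53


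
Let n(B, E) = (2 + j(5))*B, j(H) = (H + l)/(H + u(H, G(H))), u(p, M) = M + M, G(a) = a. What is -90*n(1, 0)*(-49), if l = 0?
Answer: 10290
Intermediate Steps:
u(p, M) = 2*M
j(H) = 1/3 (j(H) = (H + 0)/(H + 2*H) = H/((3*H)) = H*(1/(3*H)) = 1/3)
n(B, E) = 7*B/3 (n(B, E) = (2 + 1/3)*B = 7*B/3)
-90*n(1, 0)*(-49) = -210*(-49) = 10290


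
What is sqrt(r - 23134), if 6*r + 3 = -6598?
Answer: I*sqrt(872430)/6 ≈ 155.67*I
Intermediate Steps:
r = -6601/6 (r = -1/2 + (1/6)*(-6598) = -1/2 - 3299/3 = -6601/6 ≈ -1100.2)
sqrt(r - 23134) = sqrt(-6601/6 - 23134) = sqrt(-145405/6) = I*sqrt(872430)/6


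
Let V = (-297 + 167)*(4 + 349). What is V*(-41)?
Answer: 1881490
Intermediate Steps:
V = -45890 (V = -130*353 = -45890)
V*(-41) = -45890*(-41) = 1881490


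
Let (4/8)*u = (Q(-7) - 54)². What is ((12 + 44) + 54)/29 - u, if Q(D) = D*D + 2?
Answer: -412/29 ≈ -14.207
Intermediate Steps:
Q(D) = 2 + D² (Q(D) = D² + 2 = 2 + D²)
u = 18 (u = 2*((2 + (-7)²) - 54)² = 2*((2 + 49) - 54)² = 2*(51 - 54)² = 2*(-3)² = 2*9 = 18)
((12 + 44) + 54)/29 - u = ((12 + 44) + 54)/29 - 1*18 = (56 + 54)*(1/29) - 18 = 110*(1/29) - 18 = 110/29 - 18 = -412/29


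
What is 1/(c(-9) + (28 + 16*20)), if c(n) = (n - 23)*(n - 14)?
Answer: 1/1084 ≈ 0.00092251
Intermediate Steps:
c(n) = (-23 + n)*(-14 + n)
1/(c(-9) + (28 + 16*20)) = 1/((322 + (-9)² - 37*(-9)) + (28 + 16*20)) = 1/((322 + 81 + 333) + (28 + 320)) = 1/(736 + 348) = 1/1084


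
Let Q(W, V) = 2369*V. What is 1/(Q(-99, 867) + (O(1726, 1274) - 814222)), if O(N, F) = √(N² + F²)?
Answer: 1239701/1536853967249 - 2*√1150538/1536853967249 ≈ 8.0525e-7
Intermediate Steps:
O(N, F) = √(F² + N²)
1/(Q(-99, 867) + (O(1726, 1274) - 814222)) = 1/(2369*867 + (√(1274² + 1726²) - 814222)) = 1/(2053923 + (√(1623076 + 2979076) - 814222)) = 1/(2053923 + (√4602152 - 814222)) = 1/(2053923 + (2*√1150538 - 814222)) = 1/(2053923 + (-814222 + 2*√1150538)) = 1/(1239701 + 2*√1150538)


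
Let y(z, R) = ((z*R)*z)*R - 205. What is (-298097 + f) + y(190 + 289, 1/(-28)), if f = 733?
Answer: -233064655/784 ≈ -2.9728e+5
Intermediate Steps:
y(z, R) = -205 + R²*z² (y(z, R) = ((R*z)*z)*R - 205 = (R*z²)*R - 205 = R²*z² - 205 = -205 + R²*z²)
(-298097 + f) + y(190 + 289, 1/(-28)) = (-298097 + 733) + (-205 + (1/(-28))²*(190 + 289)²) = -297364 + (-205 + (-1/28)²*479²) = -297364 + (-205 + (1/784)*229441) = -297364 + (-205 + 229441/784) = -297364 + 68721/784 = -233064655/784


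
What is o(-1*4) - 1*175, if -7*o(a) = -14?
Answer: -173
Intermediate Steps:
o(a) = 2 (o(a) = -1/7*(-14) = 2)
o(-1*4) - 1*175 = 2 - 1*175 = 2 - 175 = -173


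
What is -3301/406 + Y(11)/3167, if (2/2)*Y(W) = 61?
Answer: -10429501/1285802 ≈ -8.1113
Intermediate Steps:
Y(W) = 61
-3301/406 + Y(11)/3167 = -3301/406 + 61/3167 = -10429501/1285802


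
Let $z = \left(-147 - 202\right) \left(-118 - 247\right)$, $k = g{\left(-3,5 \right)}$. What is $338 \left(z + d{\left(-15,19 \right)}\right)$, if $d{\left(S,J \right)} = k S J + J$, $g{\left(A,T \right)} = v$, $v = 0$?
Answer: $43062552$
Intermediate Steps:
$g{\left(A,T \right)} = 0$
$k = 0$
$z = 127385$ ($z = \left(-349\right) \left(-365\right) = 127385$)
$d{\left(S,J \right)} = J$ ($d{\left(S,J \right)} = 0 S J + J = 0 J + J = 0 + J = J$)
$338 \left(z + d{\left(-15,19 \right)}\right) = 338 \left(127385 + 19\right) = 338 \cdot 127404 = 43062552$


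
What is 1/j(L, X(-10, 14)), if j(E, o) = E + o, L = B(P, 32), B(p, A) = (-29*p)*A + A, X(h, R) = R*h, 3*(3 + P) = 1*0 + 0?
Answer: 1/2676 ≈ 0.00037369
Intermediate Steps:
P = -3 (P = -3 + (1*0 + 0)/3 = -3 + (0 + 0)/3 = -3 + (⅓)*0 = -3 + 0 = -3)
B(p, A) = A - 29*A*p (B(p, A) = -29*A*p + A = A - 29*A*p)
L = 2816 (L = 32*(1 - 29*(-3)) = 32*(1 + 87) = 32*88 = 2816)
1/j(L, X(-10, 14)) = 1/(2816 + 14*(-10)) = 1/(2816 - 140) = 1/2676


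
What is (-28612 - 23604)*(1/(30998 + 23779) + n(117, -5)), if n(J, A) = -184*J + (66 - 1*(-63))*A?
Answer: 63420009050720/54777 ≈ 1.1578e+9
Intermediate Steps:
n(J, A) = -184*J + 129*A (n(J, A) = -184*J + (66 + 63)*A = -184*J + 129*A)
(-28612 - 23604)*(1/(30998 + 23779) + n(117, -5)) = (-28612 - 23604)*(1/(30998 + 23779) + (-184*117 + 129*(-5))) = -52216*(1/54777 + (-21528 - 645)) = -52216*(1/54777 - 22173) = -52216*(-1214570420/54777) = 63420009050720/54777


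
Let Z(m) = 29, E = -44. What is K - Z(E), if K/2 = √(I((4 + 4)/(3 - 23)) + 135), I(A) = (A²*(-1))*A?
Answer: -29 + 2*√84415/25 ≈ -5.7566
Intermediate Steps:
I(A) = -A³ (I(A) = (-A²)*A = -A³)
K = 2*√84415/25 (K = 2*√(-((4 + 4)/(3 - 23))³ + 135) = 2*√(-(8/(-20))³ + 135) = 2*√(-(8*(-1/20))³ + 135) = 2*√(-(-⅖)³ + 135) = 2*√(-1*(-8/125) + 135) = 2*√(8/125 + 135) = 2*√(16883/125) = 2*(√84415/25) = 2*√84415/25 ≈ 23.243)
K - Z(E) = 2*√84415/25 - 1*29 = 2*√84415/25 - 29 = -29 + 2*√84415/25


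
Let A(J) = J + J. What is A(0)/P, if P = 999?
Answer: 0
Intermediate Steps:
A(J) = 2*J
A(0)/P = (2*0)/999 = 0*(1/999) = 0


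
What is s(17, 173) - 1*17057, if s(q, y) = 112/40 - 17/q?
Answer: -85276/5 ≈ -17055.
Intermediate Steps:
s(q, y) = 14/5 - 17/q (s(q, y) = 112*(1/40) - 17/q = 14/5 - 17/q)
s(17, 173) - 1*17057 = (14/5 - 17/17) - 1*17057 = (14/5 - 17*1/17) - 17057 = (14/5 - 1) - 17057 = 9/5 - 17057 = -85276/5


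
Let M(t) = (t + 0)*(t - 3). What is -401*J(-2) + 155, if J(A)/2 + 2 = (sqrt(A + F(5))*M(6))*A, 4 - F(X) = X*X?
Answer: 1759 + 28872*I*sqrt(23) ≈ 1759.0 + 1.3847e+5*I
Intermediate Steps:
F(X) = 4 - X**2 (F(X) = 4 - X*X = 4 - X**2)
M(t) = t*(-3 + t)
J(A) = -4 + 36*A*sqrt(-21 + A) (J(A) = -4 + 2*((sqrt(A + (4 - 1*5**2))*(6*(-3 + 6)))*A) = -4 + 2*((sqrt(A + (4 - 1*25))*(6*3))*A) = -4 + 2*((sqrt(A + (4 - 25))*18)*A) = -4 + 2*((sqrt(A - 21)*18)*A) = -4 + 2*((sqrt(-21 + A)*18)*A) = -4 + 2*((18*sqrt(-21 + A))*A) = -4 + 2*(18*A*sqrt(-21 + A)) = -4 + 36*A*sqrt(-21 + A))
-401*J(-2) + 155 = -401*(-4 + 36*(-2)*sqrt(-21 - 2)) + 155 = -401*(-4 + 36*(-2)*sqrt(-23)) + 155 = -401*(-4 + 36*(-2)*(I*sqrt(23))) + 155 = -401*(-4 - 72*I*sqrt(23)) + 155 = (1604 + 28872*I*sqrt(23)) + 155 = 1759 + 28872*I*sqrt(23)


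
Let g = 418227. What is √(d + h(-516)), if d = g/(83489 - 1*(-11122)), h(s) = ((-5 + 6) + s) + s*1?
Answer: I*√1021017880806/31537 ≈ 32.04*I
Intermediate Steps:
h(s) = 1 + 2*s (h(s) = (1 + s) + s = 1 + 2*s)
d = 139409/31537 (d = 418227/(83489 - 1*(-11122)) = 418227/(83489 + 11122) = 418227/94611 = 418227*(1/94611) = 139409/31537 ≈ 4.4205)
√(d + h(-516)) = √(139409/31537 + (1 + 2*(-516))) = √(139409/31537 + (1 - 1032)) = √(139409/31537 - 1031) = √(-32375238/31537) = I*√1021017880806/31537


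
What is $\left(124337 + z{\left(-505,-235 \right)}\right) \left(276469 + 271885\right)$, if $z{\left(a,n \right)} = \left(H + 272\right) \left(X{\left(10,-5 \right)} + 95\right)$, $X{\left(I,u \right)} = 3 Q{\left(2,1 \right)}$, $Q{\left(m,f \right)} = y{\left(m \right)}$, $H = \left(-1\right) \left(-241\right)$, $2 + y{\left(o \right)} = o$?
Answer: $94904723488$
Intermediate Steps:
$y{\left(o \right)} = -2 + o$
$H = 241$
$Q{\left(m,f \right)} = -2 + m$
$X{\left(I,u \right)} = 0$ ($X{\left(I,u \right)} = 3 \left(-2 + 2\right) = 3 \cdot 0 = 0$)
$z{\left(a,n \right)} = 48735$ ($z{\left(a,n \right)} = \left(241 + 272\right) \left(0 + 95\right) = 513 \cdot 95 = 48735$)
$\left(124337 + z{\left(-505,-235 \right)}\right) \left(276469 + 271885\right) = \left(124337 + 48735\right) \left(276469 + 271885\right) = 173072 \cdot 548354 = 94904723488$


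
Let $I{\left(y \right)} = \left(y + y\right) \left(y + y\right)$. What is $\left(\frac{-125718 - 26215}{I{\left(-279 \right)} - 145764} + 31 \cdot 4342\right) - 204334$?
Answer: $- \frac{11547771133}{165600} \approx -69733.0$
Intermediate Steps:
$I{\left(y \right)} = 4 y^{2}$ ($I{\left(y \right)} = 2 y 2 y = 4 y^{2}$)
$\left(\frac{-125718 - 26215}{I{\left(-279 \right)} - 145764} + 31 \cdot 4342\right) - 204334 = \left(\frac{-125718 - 26215}{4 \left(-279\right)^{2} - 145764} + 31 \cdot 4342\right) - 204334 = \left(- \frac{151933}{4 \cdot 77841 - 145764} + 134602\right) - 204334 = \left(- \frac{151933}{311364 - 145764} + 134602\right) - 204334 = \left(- \frac{151933}{165600} + 134602\right) - 204334 = \frac{22289939267}{165600} - 204334 = - \frac{11547771133}{165600}$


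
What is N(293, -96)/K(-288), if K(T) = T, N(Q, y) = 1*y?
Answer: 1/3 ≈ 0.33333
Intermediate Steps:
N(Q, y) = y
N(293, -96)/K(-288) = -96/(-288) = -96*(-1/288) = 1/3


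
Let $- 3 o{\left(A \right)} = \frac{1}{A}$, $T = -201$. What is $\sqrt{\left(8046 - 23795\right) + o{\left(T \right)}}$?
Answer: $\frac{i \sqrt{636275282}}{201} \approx 125.49 i$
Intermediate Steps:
$o{\left(A \right)} = - \frac{1}{3 A}$
$\sqrt{\left(8046 - 23795\right) + o{\left(T \right)}} = \sqrt{\left(8046 - 23795\right) - \frac{1}{3 \left(-201\right)}} = \sqrt{\left(8046 - 23795\right) - - \frac{1}{603}} = \sqrt{-15749 + \frac{1}{603}} = \sqrt{- \frac{9496646}{603}} = \frac{i \sqrt{636275282}}{201}$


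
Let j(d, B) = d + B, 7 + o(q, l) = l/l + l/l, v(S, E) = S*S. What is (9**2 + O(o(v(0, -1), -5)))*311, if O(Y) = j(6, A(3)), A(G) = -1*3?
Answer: 26124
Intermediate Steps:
A(G) = -3
v(S, E) = S**2
o(q, l) = -5 (o(q, l) = -7 + (l/l + l/l) = -7 + (1 + 1) = -7 + 2 = -5)
j(d, B) = B + d
O(Y) = 3 (O(Y) = -3 + 6 = 3)
(9**2 + O(o(v(0, -1), -5)))*311 = (9**2 + 3)*311 = (81 + 3)*311 = 84*311 = 26124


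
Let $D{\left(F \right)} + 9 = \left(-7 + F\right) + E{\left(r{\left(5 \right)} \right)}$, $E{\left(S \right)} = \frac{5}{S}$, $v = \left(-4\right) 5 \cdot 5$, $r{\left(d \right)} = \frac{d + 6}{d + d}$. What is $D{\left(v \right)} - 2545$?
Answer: $- \frac{29221}{11} \approx -2656.5$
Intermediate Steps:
$r{\left(d \right)} = \frac{6 + d}{2 d}$
$v = -100$ ($v = \left(-20\right) 5 = -100$)
$D{\left(F \right)} = - \frac{126}{11} + F$ ($D{\left(F \right)} = -9 + \left(\left(-7 + F\right) + \frac{5}{\frac{1}{2} \cdot \frac{1}{5} \left(6 + 5\right)}\right) = -9 + \left(\left(-7 + F\right) + \frac{5}{\frac{1}{2} \cdot \frac{1}{5} \cdot 11}\right) = -9 + \left(\left(-7 + F\right) + \frac{5}{\frac{11}{10}}\right) = -9 + \left(\left(-7 + F\right) + 5 \cdot \frac{10}{11}\right) = -9 + \left(\left(-7 + F\right) + \frac{50}{11}\right) = -9 + \left(- \frac{27}{11} + F\right) = - \frac{126}{11} + F$)
$D{\left(v \right)} - 2545 = \left(- \frac{126}{11} - 100\right) - 2545 = - \frac{1226}{11} - 2545 = - \frac{29221}{11}$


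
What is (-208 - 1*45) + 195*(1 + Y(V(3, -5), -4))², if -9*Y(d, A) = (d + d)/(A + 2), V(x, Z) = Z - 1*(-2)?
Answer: -499/3 ≈ -166.33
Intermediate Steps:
V(x, Z) = 2 + Z (V(x, Z) = Z + 2 = 2 + Z)
Y(d, A) = -2*d/(9*(2 + A)) (Y(d, A) = -(d + d)/(9*(A + 2)) = -2*d/(9*(2 + A)))
(-208 - 1*45) + 195*(1 + Y(V(3, -5), -4))² = (-208 - 1*45) + 195*(1 - 2*(2 - 5)/(18 + 9*(-4)))² = (-208 - 45) + 195*(1 - 2*(-3)/(18 - 36))² = -253 + 195*(1 - 2*(-3)/(-18))² = -253 + 195*(1 - 2*(-3)*(-1/18))² = -253 + 195*(1 - ⅓)² = -253 + 195*(⅔)² = -253 + 195*(4/9) = -253 + 260/3 = -499/3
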